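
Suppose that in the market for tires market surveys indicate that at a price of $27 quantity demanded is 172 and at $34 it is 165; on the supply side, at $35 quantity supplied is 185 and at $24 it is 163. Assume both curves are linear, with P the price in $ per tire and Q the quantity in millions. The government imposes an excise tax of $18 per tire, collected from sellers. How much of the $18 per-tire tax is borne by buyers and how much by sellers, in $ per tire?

Buyers bear $12 per tire; sellers bear $6 per tire.

Demand slope: (165 − 172)/(34 − 27) = -1, so Qd = 199 − P.
Supply slope: (163 − 185)/(24 − 35) = 2, so Qs = 2P + 115.
Before the tax: set 199 − P = 2P + 115 → P* = $28, Q* = 171.
With the tax collected from sellers, supply shifts: Qs = 2(P − 18) + 115.
New equilibrium: buyers pay $40, sellers receive $22, Q = 159. (Wedge: Pb − Ps = 18.)
Burden on buyers: $12; on sellers: $6. (They sum to $18.)
The less price-elastic side of the market bears the larger share of a per-unit tax.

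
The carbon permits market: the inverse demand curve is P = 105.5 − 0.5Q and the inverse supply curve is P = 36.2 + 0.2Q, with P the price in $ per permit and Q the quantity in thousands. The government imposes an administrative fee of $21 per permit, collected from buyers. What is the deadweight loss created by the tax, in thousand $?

Inverting to Q(P) form: Qd = 211 − 2P; Qs = 5P − 181.
Without the tax, 211 − 2P = 5P − 181 gives 7P = 392, so P* = $56 and Q* = 99.
With the tax collected from buyers, demand (in seller-price terms) shifts: Qd = 211 − 2(P + 21).
Solving gives Q = 69 with buyers paying $71 and suppliers receiving $50 (the $21 wedge).
Quantity falls by |ΔQ| = |99 − 69| = 30.
DWL = ½ · t · |ΔQ| = ½ · 21 · 30 = $315.

Deadweight loss = $315 thousand.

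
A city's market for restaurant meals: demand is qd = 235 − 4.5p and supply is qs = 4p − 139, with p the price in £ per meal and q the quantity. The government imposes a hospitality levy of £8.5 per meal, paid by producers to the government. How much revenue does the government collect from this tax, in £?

Before the tax: set 235 − 4.5p = 4p − 139 → p* = £44, q* = 37.
With the tax collected from producers, supply shifts: qs = 4(p − 8.5) − 139.
New equilibrium: buyers pay £48, producers receive £39.5, q = 19. (Wedge: pb − ps = 8.5.)
Revenue = t · Q = 8.5 · 19 = £161.5.

Tax revenue = £161.5.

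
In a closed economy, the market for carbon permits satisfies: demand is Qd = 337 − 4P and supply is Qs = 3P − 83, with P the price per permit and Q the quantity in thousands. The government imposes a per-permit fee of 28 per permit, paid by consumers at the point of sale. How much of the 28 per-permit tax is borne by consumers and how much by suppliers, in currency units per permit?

Without the tax, 337 − 4P = 3P − 83 gives 7P = 420, so P* = 60 and Q* = 97.
With the tax collected from consumers, demand (in seller-price terms) shifts: Qd = 337 − 4(P + 28).
Solving gives Q = 49 with consumers paying 72 and suppliers receiving 44 (the 28 wedge).
Burden on consumers: 12; on suppliers: 16. (They sum to 28.)
The less price-elastic side of the market bears the larger share of a per-unit tax.

Consumers bear 12 per permit; suppliers bear 16 per permit.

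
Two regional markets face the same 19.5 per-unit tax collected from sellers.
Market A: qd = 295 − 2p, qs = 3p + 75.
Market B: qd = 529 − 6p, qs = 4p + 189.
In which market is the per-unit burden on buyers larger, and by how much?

Market A, by 3.9.

Market A: pre-tax p* = 44, q* = 207; post-tax q = 183.6; per-unit burden on buyers = 11.7.
Market B: pre-tax p* = 34, q* = 325; post-tax q = 278.2; per-unit burden on buyers = 7.8.
Difference: 11.7 vs 7.8 → market A is larger by 3.9.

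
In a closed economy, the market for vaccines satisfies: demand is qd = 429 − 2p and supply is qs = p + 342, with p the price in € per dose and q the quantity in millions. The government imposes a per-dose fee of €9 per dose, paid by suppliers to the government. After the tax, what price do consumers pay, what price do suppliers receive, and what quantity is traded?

Consumers pay €32; suppliers receive €23; quantity = 365.

Before the tax: set 429 − 2p = p + 342 → p* = €29, q* = 371.
With the tax collected from suppliers, supply shifts: qs = (p − 9) + 342.
Solving gives q = 365 with consumers paying €32 and suppliers receiving €23 (the €9 wedge).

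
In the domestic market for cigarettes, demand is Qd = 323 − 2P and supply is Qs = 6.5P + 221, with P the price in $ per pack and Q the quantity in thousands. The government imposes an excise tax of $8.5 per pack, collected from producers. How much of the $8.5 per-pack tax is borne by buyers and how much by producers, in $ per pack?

Buyers bear $6.5 per pack; producers bear $2 per pack.

Without the tax, 323 − 2P = 6.5P + 221 gives 8.5P = 102, so P* = $12 and Q* = 299.
With the tax collected from producers, supply shifts: Qs = 6.5(P − 8.5) + 221.
Solving gives Q = 286 with buyers paying $18.5 and producers receiving $10 (the $8.5 wedge).
Burden on buyers: $6.5; on producers: $2. (They sum to $8.5.)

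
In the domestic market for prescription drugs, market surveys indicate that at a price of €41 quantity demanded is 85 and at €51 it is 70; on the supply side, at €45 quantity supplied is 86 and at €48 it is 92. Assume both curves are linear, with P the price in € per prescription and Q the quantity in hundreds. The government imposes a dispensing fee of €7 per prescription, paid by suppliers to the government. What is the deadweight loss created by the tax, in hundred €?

Deadweight loss = €21 hundred.

Demand slope: (70 − 85)/(51 − 41) = -1.5, so Qd = 146.5 − 1.5P.
Supply slope: (92 − 86)/(48 − 45) = 2, so Qs = 2P − 4.
Without the tax, 146.5 − 1.5P = 2P − 4 gives 3.5P = 150.5, so P* = €43 and Q* = 82.
With the tax collected from suppliers, supply shifts: Qs = 2(P − 7) − 4.
New equilibrium: buyers pay €47, suppliers receive €40, Q = 76. (Wedge: Pb − Ps = 7.)
Quantity falls by |ΔQ| = |82 − 76| = 6.
DWL = ½ · t · |ΔQ| = ½ · 7 · 6 = €21.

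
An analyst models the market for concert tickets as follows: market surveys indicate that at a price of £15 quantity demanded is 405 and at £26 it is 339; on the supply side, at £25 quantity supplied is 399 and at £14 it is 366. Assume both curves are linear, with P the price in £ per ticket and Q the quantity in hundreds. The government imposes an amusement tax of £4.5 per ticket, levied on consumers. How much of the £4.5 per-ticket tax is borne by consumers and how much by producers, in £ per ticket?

Demand slope: (339 − 405)/(26 − 15) = -6, so Qd = 495 − 6P.
Supply slope: (366 − 399)/(14 − 25) = 3, so Qs = 3P + 324.
Before the tax: set 495 − 6P = 3P + 324 → P* = £19, Q* = 381.
With the tax collected from consumers, demand (in seller-price terms) shifts: Qd = 495 − 6(P + 4.5).
Solving gives Q = 372 with consumers paying £20.5 and producers receiving £16 (the £4.5 wedge).
Burden on consumers: £1.5; on producers: £3. (They sum to £4.5.)

Consumers bear £1.5 per ticket; producers bear £3 per ticket.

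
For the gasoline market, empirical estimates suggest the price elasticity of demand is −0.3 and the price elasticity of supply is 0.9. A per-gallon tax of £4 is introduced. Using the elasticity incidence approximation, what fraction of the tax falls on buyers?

Buyers' share ≈ 0.75.

Incidence ratio: buyers' share ≈ εs / (εs + |εd|) = 0.9 / (0.9 + 0.3) = 0.75.
Supply is the more elastic side, so buyers bear the larger share.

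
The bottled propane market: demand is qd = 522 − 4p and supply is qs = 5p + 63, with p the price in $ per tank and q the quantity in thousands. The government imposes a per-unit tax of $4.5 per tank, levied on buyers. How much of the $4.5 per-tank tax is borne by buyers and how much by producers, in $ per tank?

Without the tax, 522 − 4p = 5p + 63 gives 9p = 459, so p* = $51 and q* = 318.
With the tax collected from buyers, demand (in seller-price terms) shifts: qd = 522 − 4(p + 4.5).
New equilibrium: buyers pay $53.5, producers receive $49, q = 308. (Wedge: pb − ps = 4.5.)
Burden on buyers: $2.5; on producers: $2. (They sum to $4.5.)

Buyers bear $2.5 per tank; producers bear $2 per tank.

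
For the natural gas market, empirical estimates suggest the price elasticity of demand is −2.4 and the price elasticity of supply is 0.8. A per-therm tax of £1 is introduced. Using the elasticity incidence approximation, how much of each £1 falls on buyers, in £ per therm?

Incidence ratio: buyers' share ≈ εs / (εs + |εd|) = 0.8 / (0.8 + 2.4) = 0.25.
So buyers bear ≈ 0.25 × £1 = £0.25; producers bear £0.75.

Buyers bear ≈ £0.25 per therm.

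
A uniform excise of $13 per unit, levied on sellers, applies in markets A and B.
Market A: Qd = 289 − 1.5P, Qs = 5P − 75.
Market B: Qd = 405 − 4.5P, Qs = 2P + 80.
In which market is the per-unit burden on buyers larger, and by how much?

Market A, by $6.

Market A: pre-tax P* = $56, Q* = 205; post-tax Q = 190; per-unit burden on buyers = $10.
Market B: pre-tax P* = $50, Q* = 180; post-tax Q = 162; per-unit burden on buyers = $4.
Difference: $10 vs $4 → market A is larger by $6.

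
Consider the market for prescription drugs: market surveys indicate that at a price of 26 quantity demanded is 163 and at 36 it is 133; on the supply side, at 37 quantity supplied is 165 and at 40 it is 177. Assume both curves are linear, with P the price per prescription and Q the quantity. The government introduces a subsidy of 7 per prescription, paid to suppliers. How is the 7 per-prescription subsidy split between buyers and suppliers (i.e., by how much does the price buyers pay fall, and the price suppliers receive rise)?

Demand slope: (133 − 163)/(36 − 26) = -3, so Qd = 241 − 3P.
Supply slope: (177 − 165)/(40 − 37) = 4, so Qs = 4P + 17.
Without the subsidy, 241 − 3P = 4P + 17 gives 7P = 224, so P* = 32 and Q* = 145.
With a per-unit subsidy paid to suppliers, each receives P + 7 per unit sold, so supply becomes Qs = 4(P + 7) + 17.
New equilibrium: buyers pay 28, suppliers receive 35, Q = 157. (Wedge: Pb − Ps = −7.)
Gain to buyers: 4; to suppliers: 3. (They sum to 7.)

Buyers gain 4 per prescription; suppliers gain 3 per prescription.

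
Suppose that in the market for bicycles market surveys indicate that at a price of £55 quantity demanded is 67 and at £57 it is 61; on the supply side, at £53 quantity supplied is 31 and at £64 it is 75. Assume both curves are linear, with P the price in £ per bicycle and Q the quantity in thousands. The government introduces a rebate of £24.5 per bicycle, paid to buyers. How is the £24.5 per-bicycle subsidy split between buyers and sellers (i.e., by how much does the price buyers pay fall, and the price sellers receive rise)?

Buyers gain £14 per bicycle; sellers gain £10.5 per bicycle.

Demand slope: (61 − 67)/(57 − 55) = -3, so Qd = 232 − 3P.
Supply slope: (75 − 31)/(64 − 53) = 4, so Qs = 4P − 181.
Before the subsidy: set 232 − 3P = 4P − 181 → P* = £59, Q* = 55.
With a per-unit subsidy paid to buyers, each effectively pays P − 24.5, so demand becomes Qd = 232 − 3(P − 24.5).
Solving gives Q = 97 with buyers paying £45 and sellers receiving £69.5 (the £24.5 wedge).
Gain to buyers: £14; to sellers: £10.5. (They sum to £24.5.)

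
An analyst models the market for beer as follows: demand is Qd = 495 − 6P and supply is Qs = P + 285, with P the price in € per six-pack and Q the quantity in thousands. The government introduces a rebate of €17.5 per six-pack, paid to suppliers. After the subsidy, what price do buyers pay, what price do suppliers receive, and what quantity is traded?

Without the subsidy, 495 − 6P = P + 285 gives 7P = 210, so P* = €30 and Q* = 315.
With a per-unit subsidy paid to suppliers, each receives P + 17.5 per unit sold, so supply becomes Qs = (P + 17.5) + 285.
Solving gives Q = 330 with buyers paying €27.5 and suppliers receiving €45 (the €17.5 wedge).

Buyers pay €27.5; suppliers receive €45; quantity = 330.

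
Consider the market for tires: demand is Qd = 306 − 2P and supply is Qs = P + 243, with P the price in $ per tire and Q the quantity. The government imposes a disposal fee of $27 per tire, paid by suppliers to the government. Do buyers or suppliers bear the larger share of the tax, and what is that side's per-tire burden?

Suppliers bear the larger share: $18 per tire.

Without the tax, 306 − 2P = P + 243 gives 3P = 63, so P* = $21 and Q* = 264.
With the tax collected from suppliers, supply shifts: Qs = (P − 27) + 243.
New equilibrium: buyers pay $30, suppliers receive $3, Q = 246. (Wedge: Pb − Ps = 27.)
Per-tire burden: buyers $9, suppliers $18.
Suppliers take the larger share because supply is less price-elastic here (demand slope 2 vs supply slope 1).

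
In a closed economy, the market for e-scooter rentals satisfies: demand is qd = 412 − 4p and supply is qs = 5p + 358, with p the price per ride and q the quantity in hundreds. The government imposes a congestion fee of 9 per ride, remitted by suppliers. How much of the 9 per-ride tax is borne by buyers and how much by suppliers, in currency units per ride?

Buyers bear 5 per ride; suppliers bear 4 per ride.

Before the tax: set 412 − 4p = 5p + 358 → p* = 6, q* = 388.
With the tax collected from suppliers, supply shifts: qs = 5(p − 9) + 358.
New equilibrium: buyers pay 11, suppliers receive 2, q = 368. (Wedge: pb − ps = 9.)
Burden on buyers: 5; on suppliers: 4. (They sum to 9.)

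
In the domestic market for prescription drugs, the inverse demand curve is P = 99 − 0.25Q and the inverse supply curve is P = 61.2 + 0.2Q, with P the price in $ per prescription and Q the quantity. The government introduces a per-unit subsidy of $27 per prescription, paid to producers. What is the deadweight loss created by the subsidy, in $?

Rewrite in direct form: Qd = 396 − 4P and Qs = 5P − 306.
Without the subsidy, 396 − 4P = 5P − 306 gives 9P = 702, so P* = $78 and Q* = 84.
With a per-unit subsidy paid to producers, each receives P + 27 per unit sold, so supply becomes Qs = 5(P + 27) − 306.
New equilibrium: buyers pay $63, producers receive $90, Q = 144. (Wedge: Pb − Ps = −27.)
Quantity rises by |ΔQ| = |84 − 144| = 60.
DWL = ½ · t · |ΔQ| = ½ · 27 · 60 = $810.

Deadweight loss = $810.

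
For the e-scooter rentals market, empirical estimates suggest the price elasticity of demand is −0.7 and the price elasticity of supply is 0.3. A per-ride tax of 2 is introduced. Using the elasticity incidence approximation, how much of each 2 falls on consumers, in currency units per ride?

Incidence ratio: consumers' share ≈ εs / (εs + |εd|) = 0.3 / (0.3 + 0.7) = 0.3.
So consumers bear ≈ 0.3 × 2 = 0.6; producers bear 1.4.

Consumers bear ≈ 0.6 per ride.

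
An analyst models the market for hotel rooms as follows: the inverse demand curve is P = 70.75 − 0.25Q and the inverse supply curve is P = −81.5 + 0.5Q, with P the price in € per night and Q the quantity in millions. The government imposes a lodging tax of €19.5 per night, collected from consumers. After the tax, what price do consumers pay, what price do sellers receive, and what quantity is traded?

Rewrite in direct form: Qd = 283 − 4P and Qs = 2P + 163.
Without the tax, 283 − 4P = 2P + 163 gives 6P = 120, so P* = €20 and Q* = 203.
With the tax collected from consumers, demand (in seller-price terms) shifts: Qd = 283 − 4(P + 19.5).
New equilibrium: consumers pay €26.5, sellers receive €7, Q = 177. (Wedge: Pb − Ps = 19.5.)
The less price-elastic side of the market bears the larger share of a per-unit tax.

Consumers pay €26.5; sellers receive €7; quantity = 177.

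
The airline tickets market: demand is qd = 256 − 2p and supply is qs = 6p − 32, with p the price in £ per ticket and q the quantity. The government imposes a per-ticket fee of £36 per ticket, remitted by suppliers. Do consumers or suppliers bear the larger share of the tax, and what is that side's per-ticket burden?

Consumers bear the larger share: £27 per ticket.

Without the tax, 256 − 2p = 6p − 32 gives 8p = 288, so p* = £36 and q* = 184.
With the tax collected from suppliers, supply shifts: qs = 6(p − 36) − 32.
Solving gives q = 130 with consumers paying £63 and suppliers receiving £27 (the £36 wedge).
Per-ticket burden: consumers £27, suppliers £9.
Consumers take the larger share because demand is less price-elastic here (demand slope 2 vs supply slope 6).
The less price-elastic side of the market bears the larger share of a per-unit tax.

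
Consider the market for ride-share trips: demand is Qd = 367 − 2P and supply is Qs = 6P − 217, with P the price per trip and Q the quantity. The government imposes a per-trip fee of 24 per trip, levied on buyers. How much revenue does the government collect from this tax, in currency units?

Without the tax, 367 − 2P = 6P − 217 gives 8P = 584, so P* = 73 and Q* = 221.
With the tax collected from buyers, demand (in seller-price terms) shifts: Qd = 367 − 2(P + 24).
New equilibrium: buyers pay 91, suppliers receive 67, Q = 185. (Wedge: Pb − Ps = 24.)
Revenue = t · Q = 24 · 185 = 4440.

Tax revenue = 4440.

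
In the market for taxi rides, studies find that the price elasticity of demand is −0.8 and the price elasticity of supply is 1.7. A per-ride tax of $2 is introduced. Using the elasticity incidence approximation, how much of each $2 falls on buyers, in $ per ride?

Buyers bear ≈ $1.36 per ride.

Incidence ratio: buyers' share ≈ εs / (εs + |εd|) = 1.7 / (1.7 + 0.8) = 0.68.
So buyers bear ≈ 0.68 × $2 = $1.36; sellers bear $0.64.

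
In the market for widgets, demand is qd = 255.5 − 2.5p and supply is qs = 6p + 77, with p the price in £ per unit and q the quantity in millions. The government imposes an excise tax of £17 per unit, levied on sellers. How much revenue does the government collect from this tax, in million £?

Tax revenue = £2941 million.

Before the tax: set 255.5 − 2.5p = 6p + 77 → p* = £21, q* = 203.
With the tax collected from sellers, supply shifts: qs = 6(p − 17) + 77.
Solving gives q = 173 with buyers paying £33 and sellers receiving £16 (the £17 wedge).
Revenue = t · Q = 17 · 173 = £2941.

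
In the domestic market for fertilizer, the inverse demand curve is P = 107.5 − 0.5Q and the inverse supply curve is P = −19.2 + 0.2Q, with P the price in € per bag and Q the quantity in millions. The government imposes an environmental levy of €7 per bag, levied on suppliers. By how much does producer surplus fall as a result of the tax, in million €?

Inverting to Q(P) form: Qd = 215 − 2P; Qs = 5P + 96.
Without the tax, 215 − 2P = 5P + 96 gives 7P = 119, so P* = €17 and Q* = 181.
With the tax collected from suppliers, supply shifts: Qs = 5(P − 7) + 96.
Solving gives Q = 171 with consumers paying €22 and suppliers receiving €15 (the €7 wedge).
ΔPS is the trapezoid between Q = 171 and Q = 181 of height €2: ½ · (181 + 171) · 2 = €352.

Producer surplus falls by €352 million.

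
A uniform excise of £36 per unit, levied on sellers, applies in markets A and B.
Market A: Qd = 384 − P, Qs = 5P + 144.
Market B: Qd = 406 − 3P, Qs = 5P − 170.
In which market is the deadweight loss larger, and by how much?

Market B, by £675.

Market A: pre-tax P* = £40, Q* = 344; post-tax Q = 314; deadweight loss = £540.
Market B: pre-tax P* = £72, Q* = 190; post-tax Q = 122.5; deadweight loss = £1215.
Difference: £540 vs £1215 → market B is larger by £675.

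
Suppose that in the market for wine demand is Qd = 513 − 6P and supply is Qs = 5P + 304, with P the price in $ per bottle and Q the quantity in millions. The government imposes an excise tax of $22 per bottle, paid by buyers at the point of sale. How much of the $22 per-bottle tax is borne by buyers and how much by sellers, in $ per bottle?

Buyers bear $10 per bottle; sellers bear $12 per bottle.

Before the tax: set 513 − 6P = 5P + 304 → P* = $19, Q* = 399.
With the tax collected from buyers, demand (in seller-price terms) shifts: Qd = 513 − 6(P + 22).
Solving gives Q = 339 with buyers paying $29 and sellers receiving $7 (the $22 wedge).
Burden on buyers: $10; on sellers: $12. (They sum to $22.)
The less price-elastic side of the market bears the larger share of a per-unit tax.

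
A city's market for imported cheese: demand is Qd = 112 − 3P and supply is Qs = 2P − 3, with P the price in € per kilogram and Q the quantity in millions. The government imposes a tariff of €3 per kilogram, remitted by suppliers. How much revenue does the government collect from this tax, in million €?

Before the tax: set 112 − 3P = 2P − 3 → P* = €23, Q* = 43.
With the tax collected from suppliers, supply shifts: Qs = 2(P − 3) − 3.
New equilibrium: buyers pay €24.2, suppliers receive €21.2, Q = 39.4. (Wedge: Pb − Ps = 3.)
Revenue = t · Q = 3 · 39.4 = €118.2.

Tax revenue = €118.2 million.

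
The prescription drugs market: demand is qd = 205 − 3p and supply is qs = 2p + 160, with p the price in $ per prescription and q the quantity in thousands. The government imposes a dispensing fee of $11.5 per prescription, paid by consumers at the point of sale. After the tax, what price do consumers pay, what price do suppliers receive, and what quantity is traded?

Before the tax: set 205 − 3p = 2p + 160 → p* = $9, q* = 178.
With the tax collected from consumers, demand (in seller-price terms) shifts: qd = 205 − 3(p + 11.5).
New equilibrium: consumers pay $13.6, suppliers receive $2.1, q = 164.2. (Wedge: pb − ps = 11.5.)

Consumers pay $13.6; suppliers receive $2.1; quantity = 164.2.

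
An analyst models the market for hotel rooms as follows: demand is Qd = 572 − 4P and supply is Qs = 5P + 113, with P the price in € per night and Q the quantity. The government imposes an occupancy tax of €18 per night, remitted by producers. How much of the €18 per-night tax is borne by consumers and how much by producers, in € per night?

Before the tax: set 572 − 4P = 5P + 113 → P* = €51, Q* = 368.
With the tax collected from producers, supply shifts: Qs = 5(P − 18) + 113.
Solving gives Q = 328 with consumers paying €61 and producers receiving €43 (the €18 wedge).
Burden on consumers: €10; on producers: €8. (They sum to €18.)
The less price-elastic side of the market bears the larger share of a per-unit tax.

Consumers bear €10 per night; producers bear €8 per night.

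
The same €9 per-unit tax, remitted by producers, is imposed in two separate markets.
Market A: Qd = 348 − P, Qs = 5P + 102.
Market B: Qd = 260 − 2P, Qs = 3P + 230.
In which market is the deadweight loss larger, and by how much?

Market A: pre-tax P* = €41, Q* = 307; post-tax Q = 299.5; deadweight loss = €33.75.
Market B: pre-tax P* = €6, Q* = 248; post-tax Q = 237.2; deadweight loss = €48.6.
Difference: €33.75 vs €48.6 → market B is larger by €14.85.

Market B, by €14.85.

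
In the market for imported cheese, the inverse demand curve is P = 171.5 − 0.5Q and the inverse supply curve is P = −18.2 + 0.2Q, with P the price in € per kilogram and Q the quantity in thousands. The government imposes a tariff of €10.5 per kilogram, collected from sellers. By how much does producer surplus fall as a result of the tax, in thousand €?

Producer surplus falls by €790.5 thousand.

Rewrite in direct form: Qd = 343 − 2P and Qs = 5P + 91.
Without the tax, 343 − 2P = 5P + 91 gives 7P = 252, so P* = €36 and Q* = 271.
With the tax collected from sellers, supply shifts: Qs = 5(P − 10.5) + 91.
Solving gives Q = 256 with consumers paying €43.5 and sellers receiving €33 (the €10.5 wedge).
ΔPS is the trapezoid between Q = 256 and Q = 271 of height €3: ½ · (271 + 256) · 3 = €790.5.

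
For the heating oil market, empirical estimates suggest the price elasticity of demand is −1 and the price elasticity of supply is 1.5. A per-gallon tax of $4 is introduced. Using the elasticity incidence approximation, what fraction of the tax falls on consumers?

Incidence ratio: consumers' share ≈ εs / (εs + |εd|) = 1.5 / (1.5 + 1) = 0.6.
Supply is the more elastic side, so consumers bear the larger share.

Consumers' share ≈ 0.6.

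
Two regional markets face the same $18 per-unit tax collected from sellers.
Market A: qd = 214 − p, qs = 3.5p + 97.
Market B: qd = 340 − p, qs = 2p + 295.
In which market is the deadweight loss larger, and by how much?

Market A: pre-tax p* = $26, q* = 188; post-tax q = 174; deadweight loss = $126.
Market B: pre-tax p* = $15, q* = 325; post-tax q = 313; deadweight loss = $108.
Difference: $126 vs $108 → market A is larger by $18.

Market A, by $18.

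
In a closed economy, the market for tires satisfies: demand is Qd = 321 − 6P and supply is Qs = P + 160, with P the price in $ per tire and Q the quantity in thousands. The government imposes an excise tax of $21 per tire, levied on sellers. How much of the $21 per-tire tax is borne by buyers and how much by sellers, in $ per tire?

Before the tax: set 321 − 6P = P + 160 → P* = $23, Q* = 183.
With the tax collected from sellers, supply shifts: Qs = (P − 21) + 160.
Solving gives Q = 165 with buyers paying $26 and sellers receiving $5 (the $21 wedge).
Burden on buyers: $3; on sellers: $18. (They sum to $21.)

Buyers bear $3 per tire; sellers bear $18 per tire.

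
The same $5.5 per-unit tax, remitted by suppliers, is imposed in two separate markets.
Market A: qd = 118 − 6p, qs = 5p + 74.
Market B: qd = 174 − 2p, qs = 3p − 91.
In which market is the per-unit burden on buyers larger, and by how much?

Market B, by $0.8.

Market A: pre-tax p* = $4, q* = 94; post-tax q = 79; per-unit burden on buyers = $2.5.
Market B: pre-tax p* = $53, q* = 68; post-tax q = 61.4; per-unit burden on buyers = $3.3.
Difference: $2.5 vs $3.3 → market B is larger by $0.8.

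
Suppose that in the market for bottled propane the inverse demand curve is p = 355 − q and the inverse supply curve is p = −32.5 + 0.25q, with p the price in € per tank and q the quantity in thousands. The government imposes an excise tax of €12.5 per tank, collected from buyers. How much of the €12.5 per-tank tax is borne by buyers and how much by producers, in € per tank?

Inverting to q(p) form: qd = 355 − p; qs = 4p + 130.
Without the tax, 355 − p = 4p + 130 gives 5p = 225, so p* = €45 and q* = 310.
With the tax collected from buyers, demand (in seller-price terms) shifts: qd = 355 − (p + 12.5).
New equilibrium: buyers pay €55, producers receive €42.5, q = 300. (Wedge: pb − ps = 12.5.)
Burden on buyers: €10; on producers: €2.5. (They sum to €12.5.)
The less price-elastic side of the market bears the larger share of a per-unit tax.

Buyers bear €10 per tank; producers bear €2.5 per tank.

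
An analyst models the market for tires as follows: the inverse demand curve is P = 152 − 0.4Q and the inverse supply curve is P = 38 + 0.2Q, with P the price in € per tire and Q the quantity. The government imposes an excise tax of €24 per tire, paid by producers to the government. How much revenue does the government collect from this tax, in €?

Tax revenue = €3600.

Rewrite in direct form: Qd = 380 − 2.5P and Qs = 5P − 190.
Without the tax, 380 − 2.5P = 5P − 190 gives 7.5P = 570, so P* = €76 and Q* = 190.
With the tax collected from producers, supply shifts: Qs = 5(P − 24) − 190.
Solving gives Q = 150 with consumers paying €92 and producers receiving €68 (the €24 wedge).
Revenue = t · Q = 24 · 150 = €3600.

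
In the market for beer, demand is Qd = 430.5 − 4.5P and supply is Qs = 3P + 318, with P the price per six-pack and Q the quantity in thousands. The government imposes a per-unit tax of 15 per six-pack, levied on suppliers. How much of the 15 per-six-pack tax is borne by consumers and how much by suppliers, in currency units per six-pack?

Without the tax, 430.5 − 4.5P = 3P + 318 gives 7.5P = 112.5, so P* = 15 and Q* = 363.
With the tax collected from suppliers, supply shifts: Qs = 3(P − 15) + 318.
Solving gives Q = 336 with consumers paying 21 and suppliers receiving 6 (the 15 wedge).
Burden on consumers: 6; on suppliers: 9. (They sum to 15.)
The less price-elastic side of the market bears the larger share of a per-unit tax.

Consumers bear 6 per six-pack; suppliers bear 9 per six-pack.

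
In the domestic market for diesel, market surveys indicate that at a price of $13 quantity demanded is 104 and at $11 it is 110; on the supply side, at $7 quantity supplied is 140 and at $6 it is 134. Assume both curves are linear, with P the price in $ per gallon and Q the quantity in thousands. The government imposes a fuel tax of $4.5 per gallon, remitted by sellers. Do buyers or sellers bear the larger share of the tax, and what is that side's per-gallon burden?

Demand slope: (110 − 104)/(11 − 13) = -3, so Qd = 143 − 3P.
Supply slope: (134 − 140)/(6 − 7) = 6, so Qs = 6P + 98.
Without the tax, 143 − 3P = 6P + 98 gives 9P = 45, so P* = $5 and Q* = 128.
With the tax collected from sellers, supply shifts: Qs = 6(P − 4.5) + 98.
Solving gives Q = 119 with buyers paying $8 and sellers receiving $3.5 (the $4.5 wedge).
Per-gallon burden: buyers $3, sellers $1.5.
Buyers take the larger share because demand is less price-elastic here (demand slope 3 vs supply slope 6).

Buyers bear the larger share: $3 per gallon.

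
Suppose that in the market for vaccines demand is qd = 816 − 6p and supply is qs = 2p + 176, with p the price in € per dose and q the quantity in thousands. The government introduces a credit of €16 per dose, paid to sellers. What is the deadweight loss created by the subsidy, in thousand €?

Deadweight loss = €192 thousand.

Without the subsidy, 816 − 6p = 2p + 176 gives 8p = 640, so p* = €80 and q* = 336.
With a per-unit subsidy paid to sellers, each receives p + 16 per unit sold, so supply becomes qs = 2(p + 16) + 176.
New equilibrium: consumers pay €76, sellers receive €92, q = 360. (Wedge: pb − ps = −16.)
Quantity rises by |ΔQ| = |336 − 360| = 24.
DWL = ½ · t · |ΔQ| = ½ · 16 · 24 = €192.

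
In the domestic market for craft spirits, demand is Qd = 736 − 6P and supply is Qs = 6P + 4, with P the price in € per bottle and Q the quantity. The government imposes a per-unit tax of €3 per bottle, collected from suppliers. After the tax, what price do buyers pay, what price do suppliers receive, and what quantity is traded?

Buyers pay €62.5; suppliers receive €59.5; quantity = 361.

Without the tax, 736 − 6P = 6P + 4 gives 12P = 732, so P* = €61 and Q* = 370.
With the tax collected from suppliers, supply shifts: Qs = 6(P − 3) + 4.
Solving gives Q = 361 with buyers paying €62.5 and suppliers receiving €59.5 (the €3 wedge).
The less price-elastic side of the market bears the larger share of a per-unit tax.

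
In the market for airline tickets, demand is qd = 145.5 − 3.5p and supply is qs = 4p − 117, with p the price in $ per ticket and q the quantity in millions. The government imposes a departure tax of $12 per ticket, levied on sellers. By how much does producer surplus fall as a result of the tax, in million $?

Producer surplus falls by $66.08 million.

Without the tax, 145.5 − 3.5p = 4p − 117 gives 7.5p = 262.5, so p* = $35 and q* = 23.
With the tax collected from sellers, supply shifts: qs = 4(p − 12) − 117.
New equilibrium: consumers pay $41.4, sellers receive $29.4, q = 0.6. (Wedge: pb − ps = 12.)
ΔPS is the trapezoid between Q = 0.6 and Q = 23 of height $5.6: ½ · (23 + 0.6) · 5.6 = $66.08.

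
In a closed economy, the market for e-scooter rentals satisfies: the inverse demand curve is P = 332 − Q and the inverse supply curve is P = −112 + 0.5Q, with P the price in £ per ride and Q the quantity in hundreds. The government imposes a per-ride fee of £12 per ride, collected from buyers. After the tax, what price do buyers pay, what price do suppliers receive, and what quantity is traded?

Inverting to Q(P) form: Qd = 332 − P; Qs = 2P + 224.
Without the tax, 332 − P = 2P + 224 gives 3P = 108, so P* = £36 and Q* = 296.
With the tax collected from buyers, demand (in seller-price terms) shifts: Qd = 332 − (P + 12).
New equilibrium: buyers pay £44, suppliers receive £32, Q = 288. (Wedge: Pb − Ps = 12.)
The less price-elastic side of the market bears the larger share of a per-unit tax.

Buyers pay £44; suppliers receive £32; quantity = 288.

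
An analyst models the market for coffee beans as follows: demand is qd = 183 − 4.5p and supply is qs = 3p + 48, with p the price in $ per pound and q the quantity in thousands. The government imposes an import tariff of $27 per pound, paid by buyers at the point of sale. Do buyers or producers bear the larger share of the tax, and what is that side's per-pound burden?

Producers bear the larger share: $16.2 per pound.

Without the tax, 183 − 4.5p = 3p + 48 gives 7.5p = 135, so p* = $18 and q* = 102.
With the tax collected from buyers, demand (in seller-price terms) shifts: qd = 183 − 4.5(p + 27).
Solving gives q = 53.4 with buyers paying $28.8 and producers receiving $1.8 (the $27 wedge).
Per-pound burden: buyers $10.8, producers $16.2.
Producers take the larger share because supply is less price-elastic here (demand slope 4.5 vs supply slope 3).
The less price-elastic side of the market bears the larger share of a per-unit tax.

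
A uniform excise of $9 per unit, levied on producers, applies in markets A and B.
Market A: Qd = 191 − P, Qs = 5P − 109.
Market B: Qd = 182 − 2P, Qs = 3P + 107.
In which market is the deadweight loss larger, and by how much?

Market B, by $14.85.

Market A: pre-tax P* = $50, Q* = 141; post-tax Q = 133.5; deadweight loss = $33.75.
Market B: pre-tax P* = $15, Q* = 152; post-tax Q = 141.2; deadweight loss = $48.6.
Difference: $33.75 vs $48.6 → market B is larger by $14.85.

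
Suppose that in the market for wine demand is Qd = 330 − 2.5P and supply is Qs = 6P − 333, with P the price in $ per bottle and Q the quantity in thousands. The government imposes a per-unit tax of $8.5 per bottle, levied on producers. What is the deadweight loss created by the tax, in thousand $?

Before the tax: set 330 − 2.5P = 6P − 333 → P* = $78, Q* = 135.
With the tax collected from producers, supply shifts: Qs = 6(P − 8.5) − 333.
New equilibrium: buyers pay $84, producers receive $75.5, Q = 120. (Wedge: Pb − Ps = 8.5.)
Quantity falls by |ΔQ| = |135 − 120| = 15.
DWL = ½ · t · |ΔQ| = ½ · 8.5 · 15 = $63.75.

Deadweight loss = $63.75 thousand.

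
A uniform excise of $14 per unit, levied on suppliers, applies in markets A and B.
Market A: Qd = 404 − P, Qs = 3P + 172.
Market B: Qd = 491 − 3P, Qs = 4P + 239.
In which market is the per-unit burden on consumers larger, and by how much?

Market A: pre-tax P* = $58, Q* = 346; post-tax Q = 335.5; per-unit burden on consumers = $10.5.
Market B: pre-tax P* = $36, Q* = 383; post-tax Q = 359; per-unit burden on consumers = $8.
Difference: $10.5 vs $8 → market A is larger by $2.5.

Market A, by $2.5.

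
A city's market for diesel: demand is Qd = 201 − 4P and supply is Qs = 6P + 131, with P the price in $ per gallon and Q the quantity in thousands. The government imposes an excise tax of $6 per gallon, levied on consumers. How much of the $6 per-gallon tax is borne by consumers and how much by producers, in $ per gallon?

Before the tax: set 201 − 4P = 6P + 131 → P* = $7, Q* = 173.
With the tax collected from consumers, demand (in seller-price terms) shifts: Qd = 201 − 4(P + 6).
Solving gives Q = 158.6 with consumers paying $10.6 and producers receiving $4.6 (the $6 wedge).
Burden on consumers: $3.6; on producers: $2.4. (They sum to $6.)
The less price-elastic side of the market bears the larger share of a per-unit tax.

Consumers bear $3.6 per gallon; producers bear $2.4 per gallon.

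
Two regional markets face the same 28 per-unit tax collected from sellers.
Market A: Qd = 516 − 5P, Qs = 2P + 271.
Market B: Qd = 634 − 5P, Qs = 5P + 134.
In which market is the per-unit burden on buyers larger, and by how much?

Market A: pre-tax P* = 35, Q* = 341; post-tax Q = 301; per-unit burden on buyers = 8.
Market B: pre-tax P* = 50, Q* = 384; post-tax Q = 314; per-unit burden on buyers = 14.
Difference: 8 vs 14 → market B is larger by 6.

Market B, by 6.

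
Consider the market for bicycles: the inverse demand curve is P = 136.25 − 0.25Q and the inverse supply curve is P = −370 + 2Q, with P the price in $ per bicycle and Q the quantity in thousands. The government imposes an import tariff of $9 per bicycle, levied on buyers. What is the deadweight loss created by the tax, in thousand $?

Rewrite in direct form: Qd = 545 − 4P and Qs = 0.5P + 185.
Without the tax, 545 − 4P = 0.5P + 185 gives 4.5P = 360, so P* = $80 and Q* = 225.
With the tax collected from buyers, demand (in seller-price terms) shifts: Qd = 545 − 4(P + 9).
New equilibrium: buyers pay $81, producers receive $72, Q = 221. (Wedge: Pb − Ps = 9.)
Quantity falls by |ΔQ| = |225 − 221| = 4.
DWL = ½ · t · |ΔQ| = ½ · 9 · 4 = $18.

Deadweight loss = $18 thousand.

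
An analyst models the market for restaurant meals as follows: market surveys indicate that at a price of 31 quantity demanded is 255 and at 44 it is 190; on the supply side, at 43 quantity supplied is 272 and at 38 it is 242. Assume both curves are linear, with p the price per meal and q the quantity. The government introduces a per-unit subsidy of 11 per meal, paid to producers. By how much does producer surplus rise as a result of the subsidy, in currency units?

Demand slope: (190 − 255)/(44 − 31) = -5, so qd = 410 − 5p.
Supply slope: (242 − 272)/(38 − 43) = 6, so qs = 6p + 14.
Without the subsidy, 410 − 5p = 6p + 14 gives 11p = 396, so p* = 36 and q* = 230.
With a per-unit subsidy paid to producers, each receives p + 11 per unit sold, so supply becomes qs = 6(p + 11) + 14.
Solving gives q = 260 with buyers paying 30 and producers receiving 41 (the 11 wedge).
ΔPS is the trapezoid between Q = 260 and Q = 230 of height 5: ½ · (230 + 260) · 5 = 1225.

Producer surplus rises by 1225.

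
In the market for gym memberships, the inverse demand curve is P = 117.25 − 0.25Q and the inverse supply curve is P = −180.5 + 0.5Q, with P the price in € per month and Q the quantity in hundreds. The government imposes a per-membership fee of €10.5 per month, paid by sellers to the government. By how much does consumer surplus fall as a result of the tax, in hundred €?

Rewrite in direct form: Qd = 469 − 4P and Qs = 2P + 361.
Before the tax: set 469 − 4P = 2P + 361 → P* = €18, Q* = 397.
With the tax collected from sellers, supply shifts: Qs = 2(P − 10.5) + 361.
Solving gives Q = 383 with buyers paying €21.5 and sellers receiving €11 (the €10.5 wedge).
ΔCS is the trapezoid between Q = 383 and Q = 397 of height €3.5: ½ · (397 + 383) · 3.5 = €1365.

Consumer surplus falls by €1365 hundred.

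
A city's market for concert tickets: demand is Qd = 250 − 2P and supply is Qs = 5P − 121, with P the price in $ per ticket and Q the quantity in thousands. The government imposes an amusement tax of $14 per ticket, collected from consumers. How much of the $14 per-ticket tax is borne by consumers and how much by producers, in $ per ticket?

Consumers bear $10 per ticket; producers bear $4 per ticket.

Without the tax, 250 − 2P = 5P − 121 gives 7P = 371, so P* = $53 and Q* = 144.
With the tax collected from consumers, demand (in seller-price terms) shifts: Qd = 250 − 2(P + 14).
Solving gives Q = 124 with consumers paying $63 and producers receiving $49 (the $14 wedge).
Burden on consumers: $10; on producers: $4. (They sum to $14.)
The less price-elastic side of the market bears the larger share of a per-unit tax.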